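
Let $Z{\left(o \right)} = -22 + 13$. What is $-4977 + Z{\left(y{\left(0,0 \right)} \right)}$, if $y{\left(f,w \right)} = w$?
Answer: $-4986$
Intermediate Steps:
$Z{\left(o \right)} = -9$
$-4977 + Z{\left(y{\left(0,0 \right)} \right)} = -4977 - 9 = -4986$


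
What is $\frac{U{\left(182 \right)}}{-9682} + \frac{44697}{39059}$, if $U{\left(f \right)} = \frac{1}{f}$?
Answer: $\frac{78761617369}{68826801316} \approx 1.1443$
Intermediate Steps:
$\frac{U{\left(182 \right)}}{-9682} + \frac{44697}{39059} = \frac{1}{182 \left(-9682\right)} + \frac{44697}{39059} = \frac{1}{182} \left(- \frac{1}{9682}\right) + 44697 \cdot \frac{1}{39059} = - \frac{1}{1762124} + \frac{44697}{39059} = \frac{78761617369}{68826801316}$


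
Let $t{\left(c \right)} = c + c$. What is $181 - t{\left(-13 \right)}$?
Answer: $207$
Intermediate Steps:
$t{\left(c \right)} = 2 c$
$181 - t{\left(-13 \right)} = 181 - 2 \left(-13\right) = 181 - -26 = 181 + 26 = 207$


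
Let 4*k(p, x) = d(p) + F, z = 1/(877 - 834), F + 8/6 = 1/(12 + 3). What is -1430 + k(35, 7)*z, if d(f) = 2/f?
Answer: -25825927/18060 ≈ -1430.0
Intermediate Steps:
F = -19/15 (F = -4/3 + 1/(12 + 3) = -4/3 + 1/15 = -19/15 ≈ -1.2667)
z = 1/43 ≈ 0.023256
k(p, x) = -19/60 + 1/(2*p) (k(p, x) = (2/p - 19/15)/4 = (-19/15 + 2/p)/4 = -19/60 + 1/(2*p))
-1430 + k(35, 7)*z = -1430 + ((1/60)*(30 - 19*35)/35)*(1/43) = -1430 + ((1/60)*(1/35)*(30 - 665))*(1/43) = -1430 + ((1/60)*(1/35)*(-635))*(1/43) = -1430 - 127/420*1/43 = -1430 - 127/18060 = -25825927/18060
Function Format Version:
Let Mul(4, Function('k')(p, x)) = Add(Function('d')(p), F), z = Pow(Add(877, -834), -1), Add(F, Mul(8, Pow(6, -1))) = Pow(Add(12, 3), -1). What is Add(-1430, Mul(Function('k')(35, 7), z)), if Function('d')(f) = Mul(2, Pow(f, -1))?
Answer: Rational(-25825927, 18060) ≈ -1430.0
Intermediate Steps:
F = Rational(-19, 15) (F = Add(Rational(-4, 3), Pow(Add(12, 3), -1)) = Add(Rational(-4, 3), Pow(15, -1)) = Add(Rational(-4, 3), Rational(1, 15)) = Rational(-19, 15) ≈ -1.2667)
z = Rational(1, 43) (z = Pow(43, -1) = Rational(1, 43) ≈ 0.023256)
Function('k')(p, x) = Add(Rational(-19, 60), Mul(Rational(1, 2), Pow(p, -1))) (Function('k')(p, x) = Mul(Rational(1, 4), Add(Mul(2, Pow(p, -1)), Rational(-19, 15))) = Mul(Rational(1, 4), Add(Rational(-19, 15), Mul(2, Pow(p, -1)))) = Add(Rational(-19, 60), Mul(Rational(1, 2), Pow(p, -1))))
Add(-1430, Mul(Function('k')(35, 7), z)) = Add(-1430, Mul(Mul(Rational(1, 60), Pow(35, -1), Add(30, Mul(-19, 35))), Rational(1, 43))) = Add(-1430, Mul(Mul(Rational(1, 60), Rational(1, 35), Add(30, -665)), Rational(1, 43))) = Add(-1430, Mul(Mul(Rational(1, 60), Rational(1, 35), -635), Rational(1, 43))) = Add(-1430, Mul(Rational(-127, 420), Rational(1, 43))) = Add(-1430, Rational(-127, 18060)) = Rational(-25825927, 18060)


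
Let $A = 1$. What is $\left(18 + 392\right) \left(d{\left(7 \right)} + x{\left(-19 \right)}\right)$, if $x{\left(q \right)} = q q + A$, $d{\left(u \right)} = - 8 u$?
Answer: $125460$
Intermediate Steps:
$x{\left(q \right)} = 1 + q^{2}$ ($x{\left(q \right)} = q q + 1 = q^{2} + 1 = 1 + q^{2}$)
$\left(18 + 392\right) \left(d{\left(7 \right)} + x{\left(-19 \right)}\right) = \left(18 + 392\right) \left(\left(-8\right) 7 + \left(1 + \left(-19\right)^{2}\right)\right) = 410 \left(-56 + \left(1 + 361\right)\right) = 410 \left(-56 + 362\right) = 410 \cdot 306 = 125460$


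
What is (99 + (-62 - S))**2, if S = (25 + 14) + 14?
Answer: 256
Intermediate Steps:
S = 53 (S = 39 + 14 = 53)
(99 + (-62 - S))**2 = (99 + (-62 - 1*53))**2 = (99 + (-62 - 53))**2 = (99 - 115)**2 = (-16)**2 = 256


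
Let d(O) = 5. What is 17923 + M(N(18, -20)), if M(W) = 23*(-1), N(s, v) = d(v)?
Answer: 17900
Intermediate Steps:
N(s, v) = 5
M(W) = -23
17923 + M(N(18, -20)) = 17923 - 23 = 17900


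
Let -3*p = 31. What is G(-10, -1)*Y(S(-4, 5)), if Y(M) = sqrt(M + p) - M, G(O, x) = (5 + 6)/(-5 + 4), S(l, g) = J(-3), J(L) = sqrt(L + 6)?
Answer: 11*sqrt(3)*(3 - sqrt(-31 + 3*sqrt(3)))/3 ≈ 19.053 - 32.261*I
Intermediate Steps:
J(L) = sqrt(6 + L)
p = -31/3 (p = -1/3*31 = -31/3 ≈ -10.333)
S(l, g) = sqrt(3) (S(l, g) = sqrt(6 - 3) = sqrt(3))
G(O, x) = -11 (G(O, x) = 11/(-1) = 11*(-1) = -11)
Y(M) = sqrt(-31/3 + M) - M (Y(M) = sqrt(M - 31/3) - M = sqrt(-31/3 + M) - M)
G(-10, -1)*Y(S(-4, 5)) = -11*(-sqrt(3) + sqrt(-93 + 9*sqrt(3))/3) = 11*sqrt(3) - 11*sqrt(-93 + 9*sqrt(3))/3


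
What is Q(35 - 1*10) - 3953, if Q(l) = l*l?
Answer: -3328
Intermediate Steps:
Q(l) = l**2
Q(35 - 1*10) - 3953 = (35 - 1*10)**2 - 3953 = (35 - 10)**2 - 3953 = 25**2 - 3953 = 625 - 3953 = -3328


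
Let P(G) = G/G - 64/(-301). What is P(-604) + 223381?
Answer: 67238046/301 ≈ 2.2338e+5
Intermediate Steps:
P(G) = 365/301 (P(G) = 1 - 64*(-1/301) = 1 + 64/301 = 365/301)
P(-604) + 223381 = 365/301 + 223381 = 67238046/301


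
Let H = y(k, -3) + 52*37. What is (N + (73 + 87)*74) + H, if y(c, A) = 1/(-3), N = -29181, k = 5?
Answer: -46252/3 ≈ -15417.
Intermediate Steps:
y(c, A) = -⅓
H = 5771/3 (H = -⅓ + 52*37 = -⅓ + 1924 = 5771/3 ≈ 1923.7)
(N + (73 + 87)*74) + H = (-29181 + (73 + 87)*74) + 5771/3 = (-29181 + 160*74) + 5771/3 = (-29181 + 11840) + 5771/3 = -17341 + 5771/3 = -46252/3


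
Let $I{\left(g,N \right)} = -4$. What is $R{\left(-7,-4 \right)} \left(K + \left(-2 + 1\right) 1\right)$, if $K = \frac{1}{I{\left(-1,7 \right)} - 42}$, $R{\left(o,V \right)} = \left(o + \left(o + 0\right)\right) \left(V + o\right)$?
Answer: $- \frac{3619}{23} \approx -157.35$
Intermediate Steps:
$R{\left(o,V \right)} = 2 o \left(V + o\right)$ ($R{\left(o,V \right)} = \left(o + o\right) \left(V + o\right) = 2 o \left(V + o\right)$)
$K = - \frac{1}{46}$ ($K = \frac{1}{-4 - 42} = \frac{1}{-46} = - \frac{1}{46} \approx -0.021739$)
$R{\left(-7,-4 \right)} \left(K + \left(-2 + 1\right) 1\right) = 2 \left(-7\right) \left(-4 - 7\right) \left(- \frac{1}{46} + \left(-2 + 1\right) 1\right) = 2 \left(-7\right) \left(-11\right) \left(- \frac{1}{46} - 1\right) = 154 \left(- \frac{1}{46} - 1\right) = 154 \left(- \frac{47}{46}\right) = - \frac{3619}{23}$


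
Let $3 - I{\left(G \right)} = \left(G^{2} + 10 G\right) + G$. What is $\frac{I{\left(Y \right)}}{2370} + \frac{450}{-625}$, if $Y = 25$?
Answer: $- \frac{4339}{3950} \approx -1.0985$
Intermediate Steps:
$I{\left(G \right)} = 3 - G^{2} - 11 G$ ($I{\left(G \right)} = 3 - \left(\left(G^{2} + 10 G\right) + G\right) = 3 - \left(G^{2} + 11 G\right) = 3 - G^{2} - 11 G$)
$\frac{I{\left(Y \right)}}{2370} + \frac{450}{-625} = \frac{3 - 25^{2} - 275}{2370} + \frac{450}{-625} = \left(3 - 625 - 275\right) \frac{1}{2370} + 450 \left(- \frac{1}{625}\right) = \left(3 - 625 - 275\right) \frac{1}{2370} - \frac{18}{25} = \left(-897\right) \frac{1}{2370} - \frac{18}{25} = - \frac{299}{790} - \frac{18}{25} = - \frac{4339}{3950}$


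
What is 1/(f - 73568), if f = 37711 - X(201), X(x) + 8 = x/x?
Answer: -1/35850 ≈ -2.7894e-5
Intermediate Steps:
X(x) = -7 (X(x) = -8 + x/x = -8 + 1 = -7)
f = 37718 (f = 37711 - 1*(-7) = 37711 + 7 = 37718)
1/(f - 73568) = 1/(37718 - 73568) = 1/(-35850) = -1/35850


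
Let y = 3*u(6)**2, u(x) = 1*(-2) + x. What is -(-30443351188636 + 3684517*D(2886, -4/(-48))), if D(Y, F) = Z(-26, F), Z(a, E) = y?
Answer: 30443174331820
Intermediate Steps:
u(x) = -2 + x
y = 48 (y = 3*(-2 + 6)**2 = 3*4**2 = 3*16 = 48)
Z(a, E) = 48
D(Y, F) = 48
-(-30443351188636 + 3684517*D(2886, -4/(-48))) = -3684517/(1/(-8262508 + 48)) = -3684517/(1/(-8262460)) = -3684517/(-1/8262460) = -3684517*(-8262460) = 30443174331820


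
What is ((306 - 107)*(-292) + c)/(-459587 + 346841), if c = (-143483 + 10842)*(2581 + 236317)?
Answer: 15843863863/56373 ≈ 2.8105e+5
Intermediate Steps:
c = -31687669618 (c = -132641*238898 = -31687669618)
((306 - 107)*(-292) + c)/(-459587 + 346841) = ((306 - 107)*(-292) - 31687669618)/(-459587 + 346841) = (199*(-292) - 31687669618)/(-112746) = (-58108 - 31687669618)*(-1/112746) = -31687727726*(-1/112746) = 15843863863/56373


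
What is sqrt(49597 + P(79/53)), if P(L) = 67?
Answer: 16*sqrt(194) ≈ 222.85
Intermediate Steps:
sqrt(49597 + P(79/53)) = sqrt(49597 + 67) = sqrt(49664) = 16*sqrt(194)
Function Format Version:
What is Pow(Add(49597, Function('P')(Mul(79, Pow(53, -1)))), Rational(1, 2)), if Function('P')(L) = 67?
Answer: Mul(16, Pow(194, Rational(1, 2))) ≈ 222.85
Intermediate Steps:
Pow(Add(49597, Function('P')(Mul(79, Pow(53, -1)))), Rational(1, 2)) = Pow(Add(49597, 67), Rational(1, 2)) = Pow(49664, Rational(1, 2)) = Mul(16, Pow(194, Rational(1, 2)))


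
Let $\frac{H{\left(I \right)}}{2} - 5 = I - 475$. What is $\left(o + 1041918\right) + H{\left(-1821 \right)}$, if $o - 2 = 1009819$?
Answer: $2047157$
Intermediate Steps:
$o = 1009821$ ($o = 2 + 1009819 = 1009821$)
$H{\left(I \right)} = -940 + 2 I$ ($H{\left(I \right)} = 10 + 2 \left(I - 475\right) = 10 + 2 \left(-475 + I\right) = 10 + \left(-950 + 2 I\right) = -940 + 2 I$)
$\left(o + 1041918\right) + H{\left(-1821 \right)} = \left(1009821 + 1041918\right) + \left(-940 + 2 \left(-1821\right)\right) = 2051739 - 4582 = 2047157$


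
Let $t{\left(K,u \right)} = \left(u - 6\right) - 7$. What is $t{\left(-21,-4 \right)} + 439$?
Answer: $422$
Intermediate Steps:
$t{\left(K,u \right)} = -13 + u$ ($t{\left(K,u \right)} = \left(u - 6\right) - 7 = \left(-6 + u\right) - 7 = -13 + u$)
$t{\left(-21,-4 \right)} + 439 = \left(-13 - 4\right) + 439 = -17 + 439 = 422$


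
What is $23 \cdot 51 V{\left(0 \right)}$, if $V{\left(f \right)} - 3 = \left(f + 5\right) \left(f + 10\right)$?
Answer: $62169$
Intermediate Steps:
$V{\left(f \right)} = 3 + \left(5 + f\right) \left(10 + f\right)$ ($V{\left(f \right)} = 3 + \left(f + 5\right) \left(f + 10\right) = 3 + \left(5 + f\right) \left(10 + f\right)$)
$23 \cdot 51 V{\left(0 \right)} = 23 \cdot 51 \left(53 + 0^{2} + 15 \cdot 0\right) = 1173 \left(53 + 0 + 0\right) = 1173 \cdot 53 = 62169$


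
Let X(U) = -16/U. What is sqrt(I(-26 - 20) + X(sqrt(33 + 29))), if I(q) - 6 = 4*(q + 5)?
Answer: sqrt(-151838 - 248*sqrt(62))/31 ≈ 12.65*I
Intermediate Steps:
I(q) = 26 + 4*q (I(q) = 6 + 4*(q + 5) = 6 + 4*(5 + q) = 6 + (20 + 4*q) = 26 + 4*q)
sqrt(I(-26 - 20) + X(sqrt(33 + 29))) = sqrt((26 + 4*(-26 - 20)) - 16/sqrt(33 + 29)) = sqrt((26 + 4*(-46)) - 16*sqrt(62)/62) = sqrt((26 - 184) - 8*sqrt(62)/31) = sqrt(-158 - 8*sqrt(62)/31)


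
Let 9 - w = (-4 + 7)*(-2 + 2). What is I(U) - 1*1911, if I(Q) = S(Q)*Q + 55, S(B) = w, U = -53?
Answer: -2333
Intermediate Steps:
w = 9 (w = 9 - (-4 + 7)*(-2 + 2) = 9 - 3*0 = 9 - 1*0 = 9 + 0 = 9)
S(B) = 9
I(Q) = 55 + 9*Q (I(Q) = 9*Q + 55 = 55 + 9*Q)
I(U) - 1*1911 = (55 + 9*(-53)) - 1*1911 = (55 - 477) - 1911 = -422 - 1911 = -2333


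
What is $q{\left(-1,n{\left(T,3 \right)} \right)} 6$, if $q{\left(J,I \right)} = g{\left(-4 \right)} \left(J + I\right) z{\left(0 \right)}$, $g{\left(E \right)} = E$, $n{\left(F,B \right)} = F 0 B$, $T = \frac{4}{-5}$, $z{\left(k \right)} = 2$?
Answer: $48$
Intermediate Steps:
$T = - \frac{4}{5}$ ($T = 4 \left(- \frac{1}{5}\right) = - \frac{4}{5} \approx -0.8$)
$n{\left(F,B \right)} = 0$ ($n{\left(F,B \right)} = 0 B = 0$)
$q{\left(J,I \right)} = - 8 I - 8 J$ ($q{\left(J,I \right)} = - 4 \left(J + I\right) 2 = - 4 \left(I + J\right) 2 = \left(- 4 I - 4 J\right) 2 = - 8 I - 8 J$)
$q{\left(-1,n{\left(T,3 \right)} \right)} 6 = \left(\left(-8\right) 0 - -8\right) 6 = \left(0 + 8\right) 6 = 8 \cdot 6 = 48$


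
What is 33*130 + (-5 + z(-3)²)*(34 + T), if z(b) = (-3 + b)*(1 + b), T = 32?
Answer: 13464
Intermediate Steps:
z(b) = (1 + b)*(-3 + b)
33*130 + (-5 + z(-3)²)*(34 + T) = 33*130 + (-5 + (-3 + (-3)² - 2*(-3))²)*(34 + 32) = 4290 + (-5 + (-3 + 9 + 6)²)*66 = 4290 + (-5 + 12²)*66 = 4290 + (-5 + 144)*66 = 4290 + 139*66 = 4290 + 9174 = 13464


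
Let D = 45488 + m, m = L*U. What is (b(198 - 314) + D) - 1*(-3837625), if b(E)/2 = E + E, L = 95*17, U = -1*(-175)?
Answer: 4165274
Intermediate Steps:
U = 175
L = 1615
m = 282625 (m = 1615*175 = 282625)
D = 328113 (D = 45488 + 282625 = 328113)
b(E) = 4*E (b(E) = 2*(E + E) = 2*(2*E) = 4*E)
(b(198 - 314) + D) - 1*(-3837625) = (4*(198 - 314) + 328113) - 1*(-3837625) = (4*(-116) + 328113) + 3837625 = (-464 + 328113) + 3837625 = 327649 + 3837625 = 4165274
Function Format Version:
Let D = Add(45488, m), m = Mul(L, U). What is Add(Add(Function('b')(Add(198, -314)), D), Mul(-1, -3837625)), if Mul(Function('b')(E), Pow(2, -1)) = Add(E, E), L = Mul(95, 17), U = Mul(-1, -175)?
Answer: 4165274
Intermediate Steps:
U = 175
L = 1615
m = 282625 (m = Mul(1615, 175) = 282625)
D = 328113 (D = Add(45488, 282625) = 328113)
Function('b')(E) = Mul(4, E) (Function('b')(E) = Mul(2, Add(E, E)) = Mul(2, Mul(2, E)) = Mul(4, E))
Add(Add(Function('b')(Add(198, -314)), D), Mul(-1, -3837625)) = Add(Add(Mul(4, Add(198, -314)), 328113), Mul(-1, -3837625)) = Add(Add(Mul(4, -116), 328113), 3837625) = Add(Add(-464, 328113), 3837625) = Add(327649, 3837625) = 4165274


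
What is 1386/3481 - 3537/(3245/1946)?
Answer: -406020888/191455 ≈ -2120.7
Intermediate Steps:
1386/3481 - 3537/(3245/1946) = 1386*(1/3481) - 3537/(3245*(1/1946)) = 1386/3481 - 3537/3245/1946 = 1386/3481 - 3537*1946/3245 = 1386/3481 - 6883002/3245 = -406020888/191455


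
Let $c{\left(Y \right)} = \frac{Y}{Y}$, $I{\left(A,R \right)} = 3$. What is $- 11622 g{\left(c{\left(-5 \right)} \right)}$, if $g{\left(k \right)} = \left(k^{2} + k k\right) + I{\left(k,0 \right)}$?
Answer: $-58110$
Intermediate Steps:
$c{\left(Y \right)} = 1$
$g{\left(k \right)} = 3 + 2 k^{2}$ ($g{\left(k \right)} = \left(k^{2} + k k\right) + 3 = \left(k^{2} + k^{2}\right) + 3 = 2 k^{2} + 3 = 3 + 2 k^{2}$)
$- 11622 g{\left(c{\left(-5 \right)} \right)} = - 11622 \left(3 + 2 \cdot 1^{2}\right) = - 11622 \left(3 + 2 \cdot 1\right) = - 11622 \left(3 + 2\right) = \left(-11622\right) 5 = -58110$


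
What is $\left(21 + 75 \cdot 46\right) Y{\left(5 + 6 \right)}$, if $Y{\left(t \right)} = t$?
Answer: $38181$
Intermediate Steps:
$\left(21 + 75 \cdot 46\right) Y{\left(5 + 6 \right)} = \left(21 + 75 \cdot 46\right) \left(5 + 6\right) = \left(21 + 3450\right) 11 = 3471 \cdot 11 = 38181$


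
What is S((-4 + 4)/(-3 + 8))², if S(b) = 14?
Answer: 196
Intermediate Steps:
S((-4 + 4)/(-3 + 8))² = 14² = 196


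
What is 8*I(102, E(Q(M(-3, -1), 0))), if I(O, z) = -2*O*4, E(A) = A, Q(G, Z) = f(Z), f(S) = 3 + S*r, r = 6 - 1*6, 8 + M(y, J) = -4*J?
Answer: -6528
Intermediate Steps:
M(y, J) = -8 - 4*J
r = 0 (r = 6 - 6 = 0)
f(S) = 3 (f(S) = 3 + S*0 = 3 + 0 = 3)
Q(G, Z) = 3
I(O, z) = -8*O
8*I(102, E(Q(M(-3, -1), 0))) = 8*(-8*102) = 8*(-816) = -6528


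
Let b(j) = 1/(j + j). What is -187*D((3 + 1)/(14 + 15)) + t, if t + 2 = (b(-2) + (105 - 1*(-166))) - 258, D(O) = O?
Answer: -1745/116 ≈ -15.043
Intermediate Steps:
b(j) = 1/(2*j)
t = 43/4 (t = -2 + (((1/2)/(-2) + (105 - 1*(-166))) - 258) = -2 + (((1/2)*(-1/2) + (105 + 166)) - 258) = -2 + ((-1/4 + 271) - 258) = -2 + (1083/4 - 258) = -2 + 51/4 = 43/4 ≈ 10.750)
-187*D((3 + 1)/(14 + 15)) + t = -187*(3 + 1)/(14 + 15) + 43/4 = -748/29 + 43/4 = -1745/116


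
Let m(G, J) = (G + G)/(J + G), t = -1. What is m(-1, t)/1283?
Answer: 1/1283 ≈ 0.00077942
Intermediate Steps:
m(G, J) = 2*G/(G + J) (m(G, J) = (2*G)/(G + J) = 2*G/(G + J))
m(-1, t)/1283 = (2*(-1)/(-1 - 1))/1283 = (2*(-1)/(-2))*(1/1283) = (2*(-1)*(-½))*(1/1283) = 1*(1/1283) = 1/1283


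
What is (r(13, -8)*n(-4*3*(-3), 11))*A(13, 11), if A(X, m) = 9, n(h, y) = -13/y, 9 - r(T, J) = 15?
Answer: 702/11 ≈ 63.818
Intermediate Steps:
r(T, J) = -6 (r(T, J) = 9 - 1*15 = 9 - 15 = -6)
(r(13, -8)*n(-4*3*(-3), 11))*A(13, 11) = -(-78)/11*9 = -6*(-13/11)*9 = (78/11)*9 = 702/11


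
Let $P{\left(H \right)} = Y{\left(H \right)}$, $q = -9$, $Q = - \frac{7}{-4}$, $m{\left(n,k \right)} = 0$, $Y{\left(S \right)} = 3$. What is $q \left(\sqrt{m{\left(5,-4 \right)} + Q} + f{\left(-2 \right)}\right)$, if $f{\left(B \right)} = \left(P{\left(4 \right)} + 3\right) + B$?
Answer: $-36 - \frac{9 \sqrt{7}}{2} \approx -47.906$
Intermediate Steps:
$Q = \frac{7}{4}$ ($Q = \left(-7\right) \left(- \frac{1}{4}\right) = \frac{7}{4} \approx 1.75$)
$P{\left(H \right)} = 3$
$f{\left(B \right)} = 6 + B$ ($f{\left(B \right)} = \left(3 + 3\right) + B = 6 + B$)
$q \left(\sqrt{m{\left(5,-4 \right)} + Q} + f{\left(-2 \right)}\right) = - 9 \left(\sqrt{0 + \frac{7}{4}} + \left(6 - 2\right)\right) = - 9 \left(\sqrt{\frac{7}{4}} + 4\right) = - 9 \left(\frac{\sqrt{7}}{2} + 4\right) = - 9 \left(4 + \frac{\sqrt{7}}{2}\right) = -36 - \frac{9 \sqrt{7}}{2}$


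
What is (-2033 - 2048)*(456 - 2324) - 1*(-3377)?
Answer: 7626685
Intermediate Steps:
(-2033 - 2048)*(456 - 2324) - 1*(-3377) = -4081*(-1868) + 3377 = 7623308 + 3377 = 7626685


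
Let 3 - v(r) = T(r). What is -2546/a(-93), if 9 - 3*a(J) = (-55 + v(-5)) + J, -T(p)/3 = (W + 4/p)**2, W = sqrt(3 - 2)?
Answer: -190950/3847 ≈ -49.636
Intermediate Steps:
W = 1 (W = sqrt(1) = 1)
T(p) = -3*(1 + 4/p)**2
v(r) = 3 + 3*(4 + r)**2/r**2 (v(r) = 3 - (-3)*(4 + r)**2/r**2 = 3 + 3*(4 + r)**2/r**2)
a(J) = 1522/75 - J/3 (a(J) = 3 - ((-55 + (6 + 24/(-5) + 48/(-5)**2)) + J)/3 = 3 - ((-55 + (6 + 24*(-1/5) + 48*(1/25))) + J)/3 = 3 - ((-55 + (6 - 24/5 + 48/25)) + J)/3 = 3 - ((-55 + 78/25) + J)/3 = 3 - (-1297/25 + J)/3 = 3 + (1297/75 - J/3) = 1522/75 - J/3)
-2546/a(-93) = -2546/(1522/75 - 1/3*(-93)) = -2546/(1522/75 + 31) = -2546/3847/75 = -2546*75/3847 = -190950/3847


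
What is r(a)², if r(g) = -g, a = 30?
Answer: 900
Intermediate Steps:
r(a)² = (-1*30)² = (-30)² = 900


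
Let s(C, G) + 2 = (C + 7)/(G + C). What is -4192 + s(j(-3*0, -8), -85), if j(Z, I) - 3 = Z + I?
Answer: -188731/45 ≈ -4194.0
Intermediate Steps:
j(Z, I) = 3 + I + Z (j(Z, I) = 3 + (Z + I) = 3 + (I + Z) = 3 + I + Z)
s(C, G) = -2 + (7 + C)/(C + G) (s(C, G) = -2 + (C + 7)/(G + C) = -2 + (7 + C)/(C + G))
-4192 + s(j(-3*0, -8), -85) = -4192 + (7 - (3 - 8 - 3*0) - 2*(-85))/((3 - 8 - 3*0) - 85) = -4192 + (7 - (3 - 8 + 0) + 170)/((3 - 8 + 0) - 85) = -4192 + (7 - 1*(-5) + 170)/(-5 - 85) = -4192 + (7 + 5 + 170)/(-90) = -4192 - 1/90*182 = -4192 - 91/45 = -188731/45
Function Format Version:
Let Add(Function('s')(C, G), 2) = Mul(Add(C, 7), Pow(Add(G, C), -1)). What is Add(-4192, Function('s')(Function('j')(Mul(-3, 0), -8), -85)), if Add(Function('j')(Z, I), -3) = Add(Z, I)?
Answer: Rational(-188731, 45) ≈ -4194.0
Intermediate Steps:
Function('j')(Z, I) = Add(3, I, Z) (Function('j')(Z, I) = Add(3, Add(Z, I)) = Add(3, Add(I, Z)) = Add(3, I, Z))
Function('s')(C, G) = Add(-2, Mul(Pow(Add(C, G), -1), Add(7, C))) (Function('s')(C, G) = Add(-2, Mul(Add(C, 7), Pow(Add(G, C), -1))) = Add(-2, Mul(Add(7, C), Pow(Add(C, G), -1))) = Add(-2, Mul(Pow(Add(C, G), -1), Add(7, C))))
Add(-4192, Function('s')(Function('j')(Mul(-3, 0), -8), -85)) = Add(-4192, Mul(Pow(Add(Add(3, -8, Mul(-3, 0)), -85), -1), Add(7, Mul(-1, Add(3, -8, Mul(-3, 0))), Mul(-2, -85)))) = Add(-4192, Mul(Pow(Add(Add(3, -8, 0), -85), -1), Add(7, Mul(-1, Add(3, -8, 0)), 170))) = Add(-4192, Mul(Pow(Add(-5, -85), -1), Add(7, Mul(-1, -5), 170))) = Add(-4192, Mul(Pow(-90, -1), Add(7, 5, 170))) = Add(-4192, Mul(Rational(-1, 90), 182)) = Add(-4192, Rational(-91, 45)) = Rational(-188731, 45)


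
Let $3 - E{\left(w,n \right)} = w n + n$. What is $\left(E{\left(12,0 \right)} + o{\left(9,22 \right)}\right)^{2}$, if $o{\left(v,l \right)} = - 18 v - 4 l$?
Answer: $61009$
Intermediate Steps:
$E{\left(w,n \right)} = 3 - n - n w$ ($E{\left(w,n \right)} = 3 - \left(w n + n\right) = 3 - \left(n w + n\right) = 3 - \left(n + n w\right) = 3 - n - n w$)
$\left(E{\left(12,0 \right)} + o{\left(9,22 \right)}\right)^{2} = \left(\left(3 - 0 - 0 \cdot 12\right) - 250\right)^{2} = \left(\left(3 + 0 + 0\right) - 250\right)^{2} = \left(3 - 250\right)^{2} = \left(-247\right)^{2} = 61009$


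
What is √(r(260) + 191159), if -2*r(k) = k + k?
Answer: 3*√21211 ≈ 436.92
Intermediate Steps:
r(k) = -k (r(k) = -(k + k)/2 = -k)
√(r(260) + 191159) = √(-1*260 + 191159) = √(-260 + 191159) = √190899 = 3*√21211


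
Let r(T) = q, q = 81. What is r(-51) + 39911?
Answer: 39992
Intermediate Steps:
r(T) = 81
r(-51) + 39911 = 81 + 39911 = 39992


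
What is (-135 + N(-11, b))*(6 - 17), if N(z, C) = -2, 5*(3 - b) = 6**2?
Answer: 1507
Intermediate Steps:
b = -21/5 (b = 3 - 1/5*6**2 = 3 - 1/5*36 = 3 - 36/5 = -21/5 ≈ -4.2000)
(-135 + N(-11, b))*(6 - 17) = (-135 - 2)*(6 - 17) = -137*(-11) = 1507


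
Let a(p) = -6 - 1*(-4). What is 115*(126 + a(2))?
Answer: 14260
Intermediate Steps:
a(p) = -2 (a(p) = -6 + 4 = -2)
115*(126 + a(2)) = 115*(126 - 2) = 115*124 = 14260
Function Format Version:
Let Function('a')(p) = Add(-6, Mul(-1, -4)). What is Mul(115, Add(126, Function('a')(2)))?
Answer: 14260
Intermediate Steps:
Function('a')(p) = -2 (Function('a')(p) = Add(-6, 4) = -2)
Mul(115, Add(126, Function('a')(2))) = Mul(115, Add(126, -2)) = Mul(115, 124) = 14260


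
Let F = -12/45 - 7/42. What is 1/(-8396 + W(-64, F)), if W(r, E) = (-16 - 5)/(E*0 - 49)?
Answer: -7/58769 ≈ -0.00011911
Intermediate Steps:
F = -13/30 (F = -12*1/45 - 7*1/42 = -4/15 - ⅙ = -13/30 ≈ -0.43333)
W(r, E) = 3/7 (W(r, E) = -21/(0 - 49) = -21/(-49) = -21*(-1/49) = 3/7)
1/(-8396 + W(-64, F)) = 1/(-8396 + 3/7) = 1/(-58769/7) = -7/58769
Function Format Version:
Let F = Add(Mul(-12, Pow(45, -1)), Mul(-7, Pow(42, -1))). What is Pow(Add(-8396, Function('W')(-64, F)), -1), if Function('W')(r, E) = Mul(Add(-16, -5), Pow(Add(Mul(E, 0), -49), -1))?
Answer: Rational(-7, 58769) ≈ -0.00011911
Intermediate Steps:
F = Rational(-13, 30) (F = Add(Mul(-12, Rational(1, 45)), Mul(-7, Rational(1, 42))) = Add(Rational(-4, 15), Rational(-1, 6)) = Rational(-13, 30) ≈ -0.43333)
Function('W')(r, E) = Rational(3, 7) (Function('W')(r, E) = Mul(-21, Pow(Add(0, -49), -1)) = Mul(-21, Pow(-49, -1)) = Mul(-21, Rational(-1, 49)) = Rational(3, 7))
Pow(Add(-8396, Function('W')(-64, F)), -1) = Pow(Add(-8396, Rational(3, 7)), -1) = Pow(Rational(-58769, 7), -1) = Rational(-7, 58769)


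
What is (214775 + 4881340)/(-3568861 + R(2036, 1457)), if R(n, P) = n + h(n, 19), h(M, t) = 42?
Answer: -5096115/3566783 ≈ -1.4288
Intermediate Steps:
R(n, P) = 42 + n (R(n, P) = n + 42 = 42 + n)
(214775 + 4881340)/(-3568861 + R(2036, 1457)) = (214775 + 4881340)/(-3568861 + (42 + 2036)) = 5096115/(-3568861 + 2078) = 5096115/(-3566783) = 5096115*(-1/3566783) = -5096115/3566783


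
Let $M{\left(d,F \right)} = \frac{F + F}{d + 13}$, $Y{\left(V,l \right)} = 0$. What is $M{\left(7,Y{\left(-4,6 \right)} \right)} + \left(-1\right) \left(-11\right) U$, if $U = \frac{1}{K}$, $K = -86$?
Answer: $- \frac{11}{86} \approx -0.12791$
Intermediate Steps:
$U = - \frac{1}{86}$ ($U = \frac{1}{-86} = - \frac{1}{86} \approx -0.011628$)
$M{\left(d,F \right)} = \frac{2 F}{13 + d}$
$M{\left(7,Y{\left(-4,6 \right)} \right)} + \left(-1\right) \left(-11\right) U = 2 \cdot 0 \frac{1}{13 + 7} + \left(-1\right) \left(-11\right) \left(- \frac{1}{86}\right) = 2 \cdot 0 \cdot \frac{1}{20} + 11 \left(- \frac{1}{86}\right) = 2 \cdot 0 \cdot \frac{1}{20} - \frac{11}{86} = 0 - \frac{11}{86} = - \frac{11}{86}$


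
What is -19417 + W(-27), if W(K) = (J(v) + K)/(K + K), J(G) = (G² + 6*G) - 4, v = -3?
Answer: -524239/27 ≈ -19416.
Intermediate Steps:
J(G) = -4 + G² + 6*G
W(K) = (-13 + K)/(2*K) (W(K) = ((-4 + (-3)² + 6*(-3)) + K)/(K + K) = ((-4 + 9 - 18) + K)/((2*K)) = (-13 + K)*(1/(2*K)) = (-13 + K)/(2*K))
-19417 + W(-27) = -19417 + (½)*(-13 - 27)/(-27) = -19417 + (½)*(-1/27)*(-40) = -19417 + 20/27 = -524239/27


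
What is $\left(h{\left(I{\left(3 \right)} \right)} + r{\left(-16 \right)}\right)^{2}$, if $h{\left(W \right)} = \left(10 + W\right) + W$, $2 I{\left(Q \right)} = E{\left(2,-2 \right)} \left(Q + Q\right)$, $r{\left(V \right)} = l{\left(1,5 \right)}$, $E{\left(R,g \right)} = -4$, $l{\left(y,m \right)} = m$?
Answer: $81$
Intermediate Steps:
$r{\left(V \right)} = 5$
$I{\left(Q \right)} = - 4 Q$ ($I{\left(Q \right)} = \frac{\left(-4\right) \left(Q + Q\right)}{2} = \frac{\left(-4\right) 2 Q}{2} = \frac{\left(-8\right) Q}{2} = - 4 Q$)
$h{\left(W \right)} = 10 + 2 W$
$\left(h{\left(I{\left(3 \right)} \right)} + r{\left(-16 \right)}\right)^{2} = \left(\left(10 + 2 \left(\left(-4\right) 3\right)\right) + 5\right)^{2} = \left(\left(10 + 2 \left(-12\right)\right) + 5\right)^{2} = \left(\left(10 - 24\right) + 5\right)^{2} = \left(-14 + 5\right)^{2} = \left(-9\right)^{2} = 81$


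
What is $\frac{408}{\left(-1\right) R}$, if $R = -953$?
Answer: $\frac{408}{953} \approx 0.42812$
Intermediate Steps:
$\frac{408}{\left(-1\right) R} = \frac{408}{\left(-1\right) \left(-953\right)} = \frac{408}{953}$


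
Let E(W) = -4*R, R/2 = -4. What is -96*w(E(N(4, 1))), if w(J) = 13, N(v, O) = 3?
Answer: -1248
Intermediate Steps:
R = -8 (R = 2*(-4) = -8)
E(W) = 32 (E(W) = -4*(-8) = 32)
-96*w(E(N(4, 1))) = -96*13 = -1248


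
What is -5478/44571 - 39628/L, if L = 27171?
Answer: -7691174/4863609 ≈ -1.5814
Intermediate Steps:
-5478/44571 - 39628/L = -5478/44571 - 39628/27171 = -5478*1/44571 - 39628*1/27171 = -22/179 - 39628/27171 = -7691174/4863609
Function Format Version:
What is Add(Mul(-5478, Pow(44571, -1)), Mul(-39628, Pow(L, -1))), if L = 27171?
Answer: Rational(-7691174, 4863609) ≈ -1.5814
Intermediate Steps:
Add(Mul(-5478, Pow(44571, -1)), Mul(-39628, Pow(L, -1))) = Add(Mul(-5478, Pow(44571, -1)), Mul(-39628, Pow(27171, -1))) = Add(Mul(-5478, Rational(1, 44571)), Mul(-39628, Rational(1, 27171))) = Add(Rational(-22, 179), Rational(-39628, 27171)) = Rational(-7691174, 4863609)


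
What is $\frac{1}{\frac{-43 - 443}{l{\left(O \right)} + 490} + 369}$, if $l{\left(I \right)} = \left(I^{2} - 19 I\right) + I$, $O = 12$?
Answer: $\frac{209}{76878} \approx 0.0027186$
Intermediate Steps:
$l{\left(I \right)} = I^{2} - 18 I$
$\frac{1}{\frac{-43 - 443}{l{\left(O \right)} + 490} + 369} = \frac{1}{\frac{-43 - 443}{12 \left(-18 + 12\right) + 490} + 369} = \frac{1}{- \frac{486}{12 \left(-6\right) + 490} + 369} = \frac{1}{- \frac{486}{-72 + 490} + 369} = \frac{1}{- \frac{486}{418} + 369} = \frac{1}{\left(-486\right) \frac{1}{418} + 369} = \frac{1}{- \frac{243}{209} + 369} = \frac{1}{\frac{76878}{209}} = \frac{209}{76878}$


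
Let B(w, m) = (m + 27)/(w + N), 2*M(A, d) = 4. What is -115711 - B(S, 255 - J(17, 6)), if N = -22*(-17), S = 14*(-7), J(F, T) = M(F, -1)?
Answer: -7984129/69 ≈ -1.1571e+5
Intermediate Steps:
M(A, d) = 2 (M(A, d) = (½)*4 = 2)
J(F, T) = 2
S = -98
N = 374
B(w, m) = (27 + m)/(374 + w) (B(w, m) = (m + 27)/(w + 374) = (27 + m)/(374 + w))
-115711 - B(S, 255 - J(17, 6)) = -115711 - (27 + (255 - 1*2))/(374 - 98) = -115711 - (27 + (255 - 2))/276 = -115711 - (27 + 253)/276 = -115711 - 280/276 = -115711 - 1*70/69 = -115711 - 70/69 = -7984129/69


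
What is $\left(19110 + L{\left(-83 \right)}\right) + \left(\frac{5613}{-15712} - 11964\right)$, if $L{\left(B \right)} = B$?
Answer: $\frac{110968243}{15712} \approx 7062.6$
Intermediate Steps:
$\left(19110 + L{\left(-83 \right)}\right) + \left(\frac{5613}{-15712} - 11964\right) = \left(19110 - 83\right) + \left(\frac{5613}{-15712} - 11964\right) = 19027 + \left(5613 \left(- \frac{1}{15712}\right) - 11964\right) = 19027 - \frac{187983981}{15712} = \frac{110968243}{15712}$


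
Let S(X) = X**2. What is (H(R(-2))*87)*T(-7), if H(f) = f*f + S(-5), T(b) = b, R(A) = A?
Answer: -17661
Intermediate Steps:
H(f) = 25 + f**2 (H(f) = f*f + (-5)**2 = f**2 + 25 = 25 + f**2)
(H(R(-2))*87)*T(-7) = ((25 + (-2)**2)*87)*(-7) = ((25 + 4)*87)*(-7) = (29*87)*(-7) = 2523*(-7) = -17661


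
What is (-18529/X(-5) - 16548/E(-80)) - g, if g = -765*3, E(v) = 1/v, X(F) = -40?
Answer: 53063929/40 ≈ 1.3266e+6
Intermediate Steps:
g = -2295
(-18529/X(-5) - 16548/E(-80)) - g = (-18529/(-40) - 16548/(1/(-80))) - 1*(-2295) = (-18529*(-1/40) - 16548/(-1/80)) + 2295 = (18529/40 - 16548*(-80)) + 2295 = (18529/40 + 1323840) + 2295 = 52972129/40 + 2295 = 53063929/40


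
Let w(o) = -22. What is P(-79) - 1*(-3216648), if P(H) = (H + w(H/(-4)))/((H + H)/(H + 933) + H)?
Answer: 108761345303/33812 ≈ 3.2166e+6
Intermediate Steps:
P(H) = (-22 + H)/(H + 2*H/(933 + H)) (P(H) = (H - 22)/((H + H)/(H + 933) + H) = (-22 + H)/((2*H)/(933 + H) + H) = (-22 + H)/(2*H/(933 + H) + H) = (-22 + H)/(H + 2*H/(933 + H)))
P(-79) - 1*(-3216648) = (-20526 + (-79)² + 911*(-79))/((-79)*(935 - 79)) - 1*(-3216648) = -1/79*(-20526 + 6241 - 71969)/856 + 3216648 = -1/79*1/856*(-86254) + 3216648 = 43127/33812 + 3216648 = 108761345303/33812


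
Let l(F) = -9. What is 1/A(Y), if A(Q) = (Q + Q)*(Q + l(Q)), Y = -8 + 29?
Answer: 1/504 ≈ 0.0019841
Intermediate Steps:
Y = 21
A(Q) = 2*Q*(-9 + Q) (A(Q) = (Q + Q)*(Q - 9) = (2*Q)*(-9 + Q) = 2*Q*(-9 + Q))
1/A(Y) = 1/(2*21*(-9 + 21)) = 1/(2*21*12) = 1/504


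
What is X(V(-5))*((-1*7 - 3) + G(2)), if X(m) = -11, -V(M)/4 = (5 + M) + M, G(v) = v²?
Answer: 66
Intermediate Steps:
V(M) = -20 - 8*M (V(M) = -4*((5 + M) + M) = -4*(5 + 2*M) = -20 - 8*M)
X(V(-5))*((-1*7 - 3) + G(2)) = -11*((-1*7 - 3) + 2²) = -11*((-7 - 3) + 4) = -11*(-10 + 4) = -11*(-6) = 66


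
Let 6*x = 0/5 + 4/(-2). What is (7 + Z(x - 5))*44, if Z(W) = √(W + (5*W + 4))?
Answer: 308 + 88*I*√7 ≈ 308.0 + 232.83*I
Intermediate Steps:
x = -⅓ (x = (0/5 + 4/(-2))/6 = (0*(⅕) + 4*(-½))/6 = (0 - 2)/6 = (⅙)*(-2) = -⅓ ≈ -0.33333)
Z(W) = √(4 + 6*W) (Z(W) = √(W + (4 + 5*W)) = √(4 + 6*W))
(7 + Z(x - 5))*44 = (7 + √(4 + 6*(-⅓ - 5)))*44 = (7 + √(4 + 6*(-16/3)))*44 = (7 + √(4 - 32))*44 = (7 + √(-28))*44 = (7 + 2*I*√7)*44 = 308 + 88*I*√7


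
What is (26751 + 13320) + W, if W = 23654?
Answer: 63725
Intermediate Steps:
(26751 + 13320) + W = (26751 + 13320) + 23654 = 40071 + 23654 = 63725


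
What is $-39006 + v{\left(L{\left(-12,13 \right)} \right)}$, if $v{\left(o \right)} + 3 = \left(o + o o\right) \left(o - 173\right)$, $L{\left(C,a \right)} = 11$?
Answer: $-60393$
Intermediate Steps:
$v{\left(o \right)} = -3 + \left(-173 + o\right) \left(o + o^{2}\right)$ ($v{\left(o \right)} = -3 + \left(o + o o\right) \left(o - 173\right) = -3 + \left(o + o^{2}\right) \left(-173 + o\right) = -3 + \left(-173 + o\right) \left(o + o^{2}\right)$)
$-39006 + v{\left(L{\left(-12,13 \right)} \right)} = -39006 - \left(1906 - 1331 + 20812\right) = -39006 - 21387 = -60393$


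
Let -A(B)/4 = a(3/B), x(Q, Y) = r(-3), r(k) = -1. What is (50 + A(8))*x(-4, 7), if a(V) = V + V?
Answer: -47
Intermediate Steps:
x(Q, Y) = -1
a(V) = 2*V
A(B) = -24/B (A(B) = -8*3/B = -24/B)
(50 + A(8))*x(-4, 7) = (50 - 24/8)*(-1) = (50 - 24*⅛)*(-1) = (50 - 3)*(-1) = 47*(-1) = -47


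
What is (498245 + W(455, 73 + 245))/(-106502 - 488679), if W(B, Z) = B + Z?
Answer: -499018/595181 ≈ -0.83843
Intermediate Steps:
(498245 + W(455, 73 + 245))/(-106502 - 488679) = (498245 + (455 + (73 + 245)))/(-106502 - 488679) = (498245 + (455 + 318))/(-595181) = (498245 + 773)*(-1/595181) = 499018*(-1/595181) = -499018/595181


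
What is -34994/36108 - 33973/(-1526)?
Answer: 146662030/6887601 ≈ 21.294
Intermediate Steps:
-34994/36108 - 33973/(-1526) = -34994*1/36108 - 33973*(-1/1526) = -17497/18054 + 33973/1526 = 146662030/6887601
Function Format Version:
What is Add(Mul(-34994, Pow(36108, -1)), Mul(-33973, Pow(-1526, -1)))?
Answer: Rational(146662030, 6887601) ≈ 21.294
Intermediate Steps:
Add(Mul(-34994, Pow(36108, -1)), Mul(-33973, Pow(-1526, -1))) = Add(Mul(-34994, Rational(1, 36108)), Mul(-33973, Rational(-1, 1526))) = Add(Rational(-17497, 18054), Rational(33973, 1526)) = Rational(146662030, 6887601)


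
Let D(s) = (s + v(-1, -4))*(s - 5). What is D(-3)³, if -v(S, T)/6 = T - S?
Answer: -1728000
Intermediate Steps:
v(S, T) = -6*T + 6*S (v(S, T) = -6*(T - S) = -6*T + 6*S)
D(s) = (-5 + s)*(18 + s) (D(s) = (s + (-6*(-4) + 6*(-1)))*(s - 5) = (s + (24 - 6))*(-5 + s) = (s + 18)*(-5 + s) = (18 + s)*(-5 + s) = (-5 + s)*(18 + s))
D(-3)³ = (-90 + (-3)² + 13*(-3))³ = (-90 + 9 - 39)³ = (-120)³ = -1728000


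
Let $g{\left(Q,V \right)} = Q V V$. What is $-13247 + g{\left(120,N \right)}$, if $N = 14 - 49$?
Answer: $133753$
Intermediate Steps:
$N = -35$
$g{\left(Q,V \right)} = Q V^{2}$
$-13247 + g{\left(120,N \right)} = -13247 + 120 \left(-35\right)^{2} = -13247 + 120 \cdot 1225 = -13247 + 147000 = 133753$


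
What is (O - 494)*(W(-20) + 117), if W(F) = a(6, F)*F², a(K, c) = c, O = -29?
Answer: 4122809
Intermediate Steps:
W(F) = F³ (W(F) = F*F² = F³)
(O - 494)*(W(-20) + 117) = (-29 - 494)*((-20)³ + 117) = -523*(-8000 + 117) = -523*(-7883) = 4122809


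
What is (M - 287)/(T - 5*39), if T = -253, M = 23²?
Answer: -121/224 ≈ -0.54018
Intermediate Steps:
M = 529
(M - 287)/(T - 5*39) = (529 - 287)/(-253 - 5*39) = 242/(-253 - 195) = 242/(-448) = 242*(-1/448) = -121/224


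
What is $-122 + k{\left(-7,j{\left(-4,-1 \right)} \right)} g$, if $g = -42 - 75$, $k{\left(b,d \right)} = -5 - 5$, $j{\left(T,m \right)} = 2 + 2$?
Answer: $1048$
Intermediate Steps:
$j{\left(T,m \right)} = 4$
$k{\left(b,d \right)} = -10$ ($k{\left(b,d \right)} = -5 - 5 = -10$)
$g = -117$
$-122 + k{\left(-7,j{\left(-4,-1 \right)} \right)} g = -122 - -1170 = -122 + 1170 = 1048$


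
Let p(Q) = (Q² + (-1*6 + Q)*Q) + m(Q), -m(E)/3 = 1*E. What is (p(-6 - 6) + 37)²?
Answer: 187489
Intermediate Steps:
m(E) = -3*E
p(Q) = Q² - 3*Q + Q*(-6 + Q) (p(Q) = (Q² + (-1*6 + Q)*Q) - 3*Q = (Q² + (-6 + Q)*Q) - 3*Q = (Q² + Q*(-6 + Q)) - 3*Q = Q² - 3*Q + Q*(-6 + Q))
(p(-6 - 6) + 37)² = ((-6 - 6)*(-9 + 2*(-6 - 6)) + 37)² = (-12*(-9 + 2*(-12)) + 37)² = (-12*(-9 - 24) + 37)² = (-12*(-33) + 37)² = (396 + 37)² = 433² = 187489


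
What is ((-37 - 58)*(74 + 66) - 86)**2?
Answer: 179184996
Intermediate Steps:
((-37 - 58)*(74 + 66) - 86)**2 = (-95*140 - 86)**2 = (-13300 - 86)**2 = (-13386)**2 = 179184996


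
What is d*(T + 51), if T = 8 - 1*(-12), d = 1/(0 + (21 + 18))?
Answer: 71/39 ≈ 1.8205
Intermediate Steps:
d = 1/39 (d = 1/(0 + 39) = 1/39 ≈ 0.025641)
T = 20 (T = 8 + 12 = 20)
d*(T + 51) = (20 + 51)/39 = (1/39)*71 = 71/39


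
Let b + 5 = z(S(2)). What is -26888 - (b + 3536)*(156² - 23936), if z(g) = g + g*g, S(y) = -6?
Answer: -1451288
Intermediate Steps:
z(g) = g + g²
b = 25 (b = -5 - 6*(1 - 6) = -5 - 6*(-5) = -5 + 30 = 25)
-26888 - (b + 3536)*(156² - 23936) = -26888 - (25 + 3536)*(156² - 23936) = -26888 - 3561*(24336 - 23936) = -26888 - 3561*400 = -26888 - 1*1424400 = -26888 - 1424400 = -1451288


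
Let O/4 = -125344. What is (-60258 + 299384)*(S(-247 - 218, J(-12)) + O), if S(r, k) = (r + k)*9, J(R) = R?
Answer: -120918605294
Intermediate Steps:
O = -501376 (O = 4*(-125344) = -501376)
S(r, k) = 9*k + 9*r (S(r, k) = (k + r)*9 = 9*k + 9*r)
(-60258 + 299384)*(S(-247 - 218, J(-12)) + O) = (-60258 + 299384)*((9*(-12) + 9*(-247 - 218)) - 501376) = 239126*((-108 + 9*(-465)) - 501376) = 239126*((-108 - 4185) - 501376) = 239126*(-4293 - 501376) = 239126*(-505669) = -120918605294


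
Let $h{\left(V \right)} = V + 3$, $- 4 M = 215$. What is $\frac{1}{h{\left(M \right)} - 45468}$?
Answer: $- \frac{4}{182075} \approx -2.1969 \cdot 10^{-5}$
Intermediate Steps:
$M = - \frac{215}{4}$ ($M = \left(- \frac{1}{4}\right) 215 = - \frac{215}{4} \approx -53.75$)
$h{\left(V \right)} = 3 + V$
$\frac{1}{h{\left(M \right)} - 45468} = \frac{1}{\left(3 - \frac{215}{4}\right) - 45468} = \frac{1}{- \frac{203}{4} - 45468} = \frac{1}{- \frac{182075}{4}} = - \frac{4}{182075}$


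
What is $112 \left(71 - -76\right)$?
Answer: $16464$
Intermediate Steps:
$112 \left(71 - -76\right) = 112 \left(71 + 76\right) = 112 \cdot 147 = 16464$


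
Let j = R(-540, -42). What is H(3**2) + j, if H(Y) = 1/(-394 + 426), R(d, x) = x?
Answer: -1343/32 ≈ -41.969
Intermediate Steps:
H(Y) = 1/32
j = -42
H(3**2) + j = 1/32 - 42 = -1343/32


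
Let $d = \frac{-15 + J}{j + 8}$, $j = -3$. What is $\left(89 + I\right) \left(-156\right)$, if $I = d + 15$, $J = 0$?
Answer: $-15756$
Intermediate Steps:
$d = -3$ ($d = \frac{-15 + 0}{-3 + 8} = - \frac{15}{5} = \left(-15\right) \frac{1}{5} = -3$)
$I = 12$ ($I = -3 + 15 = 12$)
$\left(89 + I\right) \left(-156\right) = \left(89 + 12\right) \left(-156\right) = 101 \left(-156\right) = -15756$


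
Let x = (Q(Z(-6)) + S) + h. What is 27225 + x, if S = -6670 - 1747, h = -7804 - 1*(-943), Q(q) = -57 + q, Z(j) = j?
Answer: 11884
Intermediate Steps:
h = -6861 (h = -7804 + 943 = -6861)
S = -8417
x = -15341 (x = ((-57 - 6) - 8417) - 6861 = (-63 - 8417) - 6861 = -8480 - 6861 = -15341)
27225 + x = 27225 - 15341 = 11884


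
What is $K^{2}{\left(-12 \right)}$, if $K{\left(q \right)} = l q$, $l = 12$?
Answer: $20736$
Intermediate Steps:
$K{\left(q \right)} = 12 q$
$K^{2}{\left(-12 \right)} = \left(12 \left(-12\right)\right)^{2} = \left(-144\right)^{2} = 20736$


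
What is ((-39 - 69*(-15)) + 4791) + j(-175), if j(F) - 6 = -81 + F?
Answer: 5537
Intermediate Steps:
j(F) = -75 + F (j(F) = 6 + (-81 + F) = -75 + F)
((-39 - 69*(-15)) + 4791) + j(-175) = ((-39 - 69*(-15)) + 4791) + (-75 - 175) = ((-39 + 1035) + 4791) - 250 = (996 + 4791) - 250 = 5787 - 250 = 5537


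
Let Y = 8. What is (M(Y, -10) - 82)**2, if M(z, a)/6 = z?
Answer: 1156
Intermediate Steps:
M(z, a) = 6*z
(M(Y, -10) - 82)**2 = (6*8 - 82)**2 = (48 - 82)**2 = (-34)**2 = 1156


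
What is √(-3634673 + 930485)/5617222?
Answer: I*√676047/2808611 ≈ 0.00029275*I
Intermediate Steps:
√(-3634673 + 930485)/5617222 = √(-2704188)*(1/5617222) = (2*I*√676047)*(1/5617222) = I*√676047/2808611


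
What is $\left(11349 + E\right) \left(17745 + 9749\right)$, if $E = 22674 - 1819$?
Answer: $885416776$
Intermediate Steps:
$E = 20855$
$\left(11349 + E\right) \left(17745 + 9749\right) = \left(11349 + 20855\right) \left(17745 + 9749\right) = 32204 \cdot 27494 = 885416776$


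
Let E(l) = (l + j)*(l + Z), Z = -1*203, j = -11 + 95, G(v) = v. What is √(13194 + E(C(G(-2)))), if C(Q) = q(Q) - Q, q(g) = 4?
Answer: 18*I*√14 ≈ 67.35*I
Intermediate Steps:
j = 84
Z = -203
C(Q) = 4 - Q
E(l) = (-203 + l)*(84 + l) (E(l) = (l + 84)*(l - 203) = (84 + l)*(-203 + l) = (-203 + l)*(84 + l))
√(13194 + E(C(G(-2)))) = √(13194 + (-17052 + (4 - 1*(-2))² - 119*(4 - 1*(-2)))) = √(13194 + (-17052 + (4 + 2)² - 119*(4 + 2))) = √(13194 + (-17052 + 6² - 119*6)) = √(13194 + (-17052 + 36 - 714)) = √(13194 - 17730) = √(-4536) = 18*I*√14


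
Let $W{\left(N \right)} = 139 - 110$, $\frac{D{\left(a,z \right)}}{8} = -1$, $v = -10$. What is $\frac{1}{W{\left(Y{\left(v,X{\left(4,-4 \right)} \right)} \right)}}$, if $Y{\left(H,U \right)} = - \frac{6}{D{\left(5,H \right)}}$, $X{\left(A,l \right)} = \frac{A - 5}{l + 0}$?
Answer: $\frac{1}{29} \approx 0.034483$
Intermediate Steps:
$D{\left(a,z \right)} = -8$ ($D{\left(a,z \right)} = 8 \left(-1\right) = -8$)
$X{\left(A,l \right)} = \frac{-5 + A}{l}$
$Y{\left(H,U \right)} = \frac{3}{4}$ ($Y{\left(H,U \right)} = - \frac{6}{-8} = \left(-6\right) \left(- \frac{1}{8}\right) = \frac{3}{4}$)
$W{\left(N \right)} = 29$
$\frac{1}{W{\left(Y{\left(v,X{\left(4,-4 \right)} \right)} \right)}} = \frac{1}{29}$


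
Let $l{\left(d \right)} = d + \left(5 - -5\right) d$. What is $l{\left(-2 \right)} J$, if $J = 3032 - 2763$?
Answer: $-5918$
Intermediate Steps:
$J = 269$ ($J = 3032 - 2763 = 269$)
$l{\left(d \right)} = 11 d$ ($l{\left(d \right)} = d + \left(5 + 5\right) d = d + 10 d = 11 d$)
$l{\left(-2 \right)} J = 11 \left(-2\right) 269 = \left(-22\right) 269 = -5918$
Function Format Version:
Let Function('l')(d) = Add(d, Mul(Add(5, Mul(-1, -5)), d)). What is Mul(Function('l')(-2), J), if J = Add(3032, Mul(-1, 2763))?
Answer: -5918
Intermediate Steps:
J = 269 (J = Add(3032, -2763) = 269)
Function('l')(d) = Mul(11, d) (Function('l')(d) = Add(d, Mul(Add(5, 5), d)) = Add(d, Mul(10, d)) = Mul(11, d))
Mul(Function('l')(-2), J) = Mul(Mul(11, -2), 269) = Mul(-22, 269) = -5918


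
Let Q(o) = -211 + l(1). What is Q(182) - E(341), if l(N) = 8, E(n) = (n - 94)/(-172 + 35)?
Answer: -27564/137 ≈ -201.20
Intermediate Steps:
E(n) = 94/137 - n/137 (E(n) = (-94 + n)/(-137) = (-94 + n)*(-1/137) = 94/137 - n/137)
Q(o) = -203 (Q(o) = -211 + 8 = -203)
Q(182) - E(341) = -203 - (94/137 - 1/137*341) = -203 - (94/137 - 341/137) = -203 - 1*(-247/137) = -203 + 247/137 = -27564/137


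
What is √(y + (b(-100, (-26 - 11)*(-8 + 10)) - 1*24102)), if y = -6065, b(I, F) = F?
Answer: I*√30241 ≈ 173.9*I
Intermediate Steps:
√(y + (b(-100, (-26 - 11)*(-8 + 10)) - 1*24102)) = √(-6065 + ((-26 - 11)*(-8 + 10) - 1*24102)) = √(-6065 + (-37*2 - 24102)) = √(-6065 + (-74 - 24102)) = √(-6065 - 24176) = √(-30241) = I*√30241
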